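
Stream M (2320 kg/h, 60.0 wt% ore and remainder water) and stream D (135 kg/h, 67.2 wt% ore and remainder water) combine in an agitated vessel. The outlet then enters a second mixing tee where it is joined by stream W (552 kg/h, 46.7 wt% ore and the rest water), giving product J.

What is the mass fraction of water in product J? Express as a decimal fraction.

0.421

Overall, product flow = 3007 kg/h.
water in = 2320×0.400 + 135×0.328 + 552×0.533 = 1266.5 kg/h.
water fraction in J = 0.421.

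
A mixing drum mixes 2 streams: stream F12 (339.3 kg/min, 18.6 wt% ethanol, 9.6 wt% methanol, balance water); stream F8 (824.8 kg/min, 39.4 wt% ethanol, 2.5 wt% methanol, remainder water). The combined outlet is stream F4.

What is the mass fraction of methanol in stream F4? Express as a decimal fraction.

Total flow out = 339.3 + 824.8 = 1164.1 kg/min.
methanol in = 339.3×0.096 + 824.8×0.025 = 53.193 kg/min.
methanol mass fraction in F4 = 53.193/1164.1 = 0.0457.

0.0457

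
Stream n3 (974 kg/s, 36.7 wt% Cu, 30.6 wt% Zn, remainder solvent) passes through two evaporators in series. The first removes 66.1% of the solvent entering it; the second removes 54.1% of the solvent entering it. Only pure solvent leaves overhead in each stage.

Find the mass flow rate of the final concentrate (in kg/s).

solvent in feed = 974×0.327 = 318.5 kg/s.
After stage 1: solvent left = (1−0.661)×318.5 = 107.97; stream total = 763.47 kg/s.
After stage 2: solvent left = (1−0.541)×107.97 = 49.559; final concentrate = 705.06 kg/s.

705.1 kg/s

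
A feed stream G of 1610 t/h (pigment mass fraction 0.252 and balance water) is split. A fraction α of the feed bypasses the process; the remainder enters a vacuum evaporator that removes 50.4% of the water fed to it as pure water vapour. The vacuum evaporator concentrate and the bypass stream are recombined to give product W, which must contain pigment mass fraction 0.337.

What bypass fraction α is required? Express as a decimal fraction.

0.331

All 1610×0.252 = 405.72 t/h of pigment reaches W, so W = 405.72/0.337 = 1203.9 t/h and vapour = 406.08 t/h.
The evaporator receives (1−α)·1610 of feed at 0.748 water and removes 0.504 of that water:
0.504×0.748×(1−α)×1610 = 406.08
(1−α) = 406.08/606.96 = 0.6690;  α = 0.3310.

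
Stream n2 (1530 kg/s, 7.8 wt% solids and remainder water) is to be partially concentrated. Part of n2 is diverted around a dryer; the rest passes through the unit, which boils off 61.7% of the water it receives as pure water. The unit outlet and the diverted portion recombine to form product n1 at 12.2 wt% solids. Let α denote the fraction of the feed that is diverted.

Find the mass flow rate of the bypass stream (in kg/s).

560 kg/s

All 1530×0.078 = 119.34 kg/s of solids reaches n1, so n1 = 119.34/0.122 = 978.2 kg/s and vapour = 551.8 kg/s.
The evaporator receives (1−α)·1530 of feed at 0.922 water and removes 0.617 of that water:
0.617×0.922×(1−α)×1530 = 551.8
(1−α) = 551.8/870.38 = 0.6340;  α = 0.3660.
Bypass flow = 0.3660×1530 = 560.01 kg/s.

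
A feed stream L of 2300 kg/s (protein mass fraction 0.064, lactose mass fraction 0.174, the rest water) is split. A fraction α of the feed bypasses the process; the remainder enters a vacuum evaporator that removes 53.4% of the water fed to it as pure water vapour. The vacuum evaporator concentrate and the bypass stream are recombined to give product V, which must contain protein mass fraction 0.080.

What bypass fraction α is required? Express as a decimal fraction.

All 2300×0.064 = 147.2 kg/s of protein reaches V, so V = 147.2/0.080 = 1840 kg/s and vapour = 460 kg/s.
The evaporator receives (1−α)·2300 of feed at 0.762 water and removes 0.534 of that water:
0.534×0.762×(1−α)×2300 = 460
(1−α) = 460/935.89 = 0.4915;  α = 0.5085.

0.508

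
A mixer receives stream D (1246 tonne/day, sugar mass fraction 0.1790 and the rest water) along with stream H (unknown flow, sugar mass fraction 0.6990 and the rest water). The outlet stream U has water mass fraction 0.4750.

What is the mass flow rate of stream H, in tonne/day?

Let H be the unknown flow. Total out = 1246 + H.
water balance: 1023 + 0.301·H = 0.475·(1246 + H)
(0.301 − 0.475)·H = 0.475×1246 − 1023 = -431.12
H = -431.12 / -0.174 = 2477.7 tonne/day

2478 tonne/day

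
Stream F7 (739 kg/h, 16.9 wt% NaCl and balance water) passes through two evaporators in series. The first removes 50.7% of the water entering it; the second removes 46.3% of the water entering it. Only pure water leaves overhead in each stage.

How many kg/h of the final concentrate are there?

water in feed = 739×0.831 = 614.11 kg/h.
After stage 1: water left = (1−0.507)×614.11 = 302.76; stream total = 427.65 kg/h.
After stage 2: water left = (1−0.463)×302.76 = 162.58; final concentrate = 287.47 kg/h.

287.5 kg/h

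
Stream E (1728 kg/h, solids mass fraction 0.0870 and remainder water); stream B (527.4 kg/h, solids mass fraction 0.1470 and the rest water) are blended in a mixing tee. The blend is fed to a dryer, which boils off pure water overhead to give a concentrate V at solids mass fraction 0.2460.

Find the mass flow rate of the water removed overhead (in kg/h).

1329 kg/h

solids entering = 1728×0.087 + 527.4×0.147 = 227.86 kg/h.
All solids reports to V, so V = 227.86/0.246 = 926.28 kg/h.
Total feed = 2255.4 kg/h; overhead = 2255.4 − 926.28 = 1329.1 kg/h.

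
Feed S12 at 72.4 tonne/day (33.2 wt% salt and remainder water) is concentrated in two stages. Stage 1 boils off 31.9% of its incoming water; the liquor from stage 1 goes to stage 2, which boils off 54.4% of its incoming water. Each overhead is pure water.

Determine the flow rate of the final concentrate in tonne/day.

39.06 tonne/day

water in feed = 72.4×0.668 = 48.363 tonne/day.
After stage 1: water left = (1−0.319)×48.363 = 32.935; stream total = 56.972 tonne/day.
After stage 2: water left = (1−0.544)×32.935 = 15.019; final concentrate = 39.055 tonne/day.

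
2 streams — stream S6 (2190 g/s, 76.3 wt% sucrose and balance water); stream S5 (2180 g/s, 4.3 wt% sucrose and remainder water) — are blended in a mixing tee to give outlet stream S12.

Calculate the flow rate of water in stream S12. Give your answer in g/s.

water out = water in = 2190×0.237 + 2180×0.957 = 2605.3 g/s.

2605 g/s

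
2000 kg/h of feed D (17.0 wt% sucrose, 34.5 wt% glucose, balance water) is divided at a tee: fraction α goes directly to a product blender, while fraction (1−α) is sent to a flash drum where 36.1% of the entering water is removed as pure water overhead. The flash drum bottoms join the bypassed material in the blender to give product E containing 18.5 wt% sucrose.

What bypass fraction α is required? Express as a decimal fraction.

0.537

All 2000×0.170 = 340 kg/h of sucrose reaches E, so E = 340/0.185 = 1837.8 kg/h and vapour = 162.16 kg/h.
The evaporator receives (1−α)·2000 of feed at 0.485 water and removes 0.361 of that water:
0.361×0.485×(1−α)×2000 = 162.16
(1−α) = 162.16/350.17 = 0.4631;  α = 0.5369.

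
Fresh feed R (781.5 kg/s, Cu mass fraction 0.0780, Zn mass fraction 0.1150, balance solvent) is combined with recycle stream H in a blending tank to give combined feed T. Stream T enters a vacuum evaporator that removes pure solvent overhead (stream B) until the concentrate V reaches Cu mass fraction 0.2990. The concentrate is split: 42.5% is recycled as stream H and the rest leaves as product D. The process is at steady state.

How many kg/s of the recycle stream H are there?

150.7 kg/s

Overall Cu balance (none leaves overhead): Cu in fresh feed = Cu in product, i.e. 781.5×0.078 = (1−0.425)·V·0.299.
V = 60.957/(0.299×0.575) = 354.56 kg/s.
Recycle H = 0.425×354.56 = 150.69 kg/s.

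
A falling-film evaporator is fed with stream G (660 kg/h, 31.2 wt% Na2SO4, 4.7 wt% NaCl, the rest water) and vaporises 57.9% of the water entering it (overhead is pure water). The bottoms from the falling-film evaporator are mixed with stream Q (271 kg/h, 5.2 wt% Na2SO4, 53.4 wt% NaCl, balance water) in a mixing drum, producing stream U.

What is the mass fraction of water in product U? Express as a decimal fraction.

Vapour removed = 0.579×0.641×660 = 244.95 kg/h; concentrate = 415.05 kg/h.
water reaching the mixer = 178.11 (from concentrate) + 271×0.414 = 290.3 kg/h.
Product flow = 415.05 + 271 = 686.05 kg/h; water fraction = 0.423.

0.423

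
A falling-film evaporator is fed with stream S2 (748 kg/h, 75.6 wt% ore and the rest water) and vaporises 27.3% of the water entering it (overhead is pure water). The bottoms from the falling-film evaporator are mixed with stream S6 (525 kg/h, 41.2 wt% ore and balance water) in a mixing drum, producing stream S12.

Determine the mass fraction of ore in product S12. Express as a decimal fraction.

0.639

Vapour removed = 0.273×0.244×748 = 49.826 kg/h; concentrate = 698.17 kg/h.
ore reaching the mixer = 565.49 (from concentrate) + 525×0.412 = 781.79 kg/h.
Product flow = 698.17 + 525 = 1223.2 kg/h; ore fraction = 0.639.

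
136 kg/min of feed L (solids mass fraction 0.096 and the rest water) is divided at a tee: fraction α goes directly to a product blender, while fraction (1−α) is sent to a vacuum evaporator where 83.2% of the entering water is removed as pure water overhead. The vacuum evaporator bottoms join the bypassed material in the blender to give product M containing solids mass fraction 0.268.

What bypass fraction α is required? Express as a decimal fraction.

All 136×0.096 = 13.056 kg/min of solids reaches M, so M = 13.056/0.268 = 48.716 kg/min and vapour = 87.284 kg/min.
The evaporator receives (1−α)·136 of feed at 0.904 water and removes 0.832 of that water:
0.832×0.904×(1−α)×136 = 87.284
(1−α) = 87.284/102.29 = 0.8533;  α = 0.1467.

0.147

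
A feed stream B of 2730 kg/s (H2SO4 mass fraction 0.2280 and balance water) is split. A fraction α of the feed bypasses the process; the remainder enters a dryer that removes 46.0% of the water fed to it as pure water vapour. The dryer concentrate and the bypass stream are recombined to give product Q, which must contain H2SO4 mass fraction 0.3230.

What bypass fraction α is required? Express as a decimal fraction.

0.172

All 2730×0.228 = 622.44 kg/s of H2SO4 reaches Q, so Q = 622.44/0.323 = 1927.1 kg/s and vapour = 802.94 kg/s.
The evaporator receives (1−α)·2730 of feed at 0.772 water and removes 0.460 of that water:
0.460×0.772×(1−α)×2730 = 802.94
(1−α) = 802.94/969.48 = 0.8282;  α = 0.1718.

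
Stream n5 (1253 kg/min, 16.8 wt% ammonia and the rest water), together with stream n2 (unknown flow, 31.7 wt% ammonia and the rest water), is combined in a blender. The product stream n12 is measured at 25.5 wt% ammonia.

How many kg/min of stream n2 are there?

1758 kg/min

Let n2 be the unknown flow. Total out = 1253 + n2.
ammonia balance: 210.5 + 0.317·n2 = 0.255·(1253 + n2)
(0.317 − 0.255)·n2 = 0.255×1253 − 210.5 = 109.01
n2 = 109.01 / 0.062 = 1758.2 kg/min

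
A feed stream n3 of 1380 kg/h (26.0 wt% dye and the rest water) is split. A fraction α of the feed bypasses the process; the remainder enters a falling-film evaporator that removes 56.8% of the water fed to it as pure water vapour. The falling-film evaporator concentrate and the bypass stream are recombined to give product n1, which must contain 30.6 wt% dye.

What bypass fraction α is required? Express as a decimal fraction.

0.642

All 1380×0.260 = 358.8 kg/h of dye reaches n1, so n1 = 358.8/0.306 = 1172.5 kg/h and vapour = 207.45 kg/h.
The evaporator receives (1−α)·1380 of feed at 0.740 water and removes 0.568 of that water:
0.568×0.740×(1−α)×1380 = 207.45
(1−α) = 207.45/580.04 = 0.3576;  α = 0.6424.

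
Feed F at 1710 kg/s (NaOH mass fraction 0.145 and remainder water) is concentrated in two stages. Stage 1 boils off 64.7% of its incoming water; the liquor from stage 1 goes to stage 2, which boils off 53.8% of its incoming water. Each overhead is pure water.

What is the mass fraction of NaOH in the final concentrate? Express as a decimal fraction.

0.510

water in feed = 1710×0.855 = 1462 kg/s.
After stage 1: water left = (1−0.647)×1462 = 516.1; stream total = 764.05 kg/s.
After stage 2: water left = (1−0.538)×516.1 = 238.44; final concentrate = 486.39 kg/s.
NaOH fraction = 247.95/486.39 = 0.510.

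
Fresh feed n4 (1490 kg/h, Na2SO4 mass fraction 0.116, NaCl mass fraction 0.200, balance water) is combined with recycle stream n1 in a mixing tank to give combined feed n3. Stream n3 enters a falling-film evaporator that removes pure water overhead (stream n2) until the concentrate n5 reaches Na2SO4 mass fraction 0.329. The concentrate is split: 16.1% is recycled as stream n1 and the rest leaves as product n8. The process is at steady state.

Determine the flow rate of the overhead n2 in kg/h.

Overall Na2SO4 balance (none leaves overhead): Na2SO4 in fresh feed = Na2SO4 in product, i.e. 1490×0.116 = (1−0.161)·n5·0.329.
n5 = 172.84/(0.329×0.839) = 626.16 kg/h.
Recycle n1 = 0.161×626.16 = 100.81 kg/h.
Combined feed n3 = 1490 + 100.81 = 1590.8 kg/h.
Overhead n2 = n3 − n5 = 1590.8 − 626.16 = 964.65 kg/h.

964.7 kg/h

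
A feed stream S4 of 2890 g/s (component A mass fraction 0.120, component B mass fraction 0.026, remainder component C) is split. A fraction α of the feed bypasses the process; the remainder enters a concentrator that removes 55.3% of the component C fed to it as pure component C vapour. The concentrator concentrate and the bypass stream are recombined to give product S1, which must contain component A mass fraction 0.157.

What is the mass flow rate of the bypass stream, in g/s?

1448 g/s

All 2890×0.120 = 346.8 g/s of component A reaches S1, so S1 = 346.8/0.157 = 2208.9 g/s and vapour = 681.08 g/s.
The evaporator receives (1−α)·2890 of feed at 0.854 component C and removes 0.553 of that component C:
0.553×0.854×(1−α)×2890 = 681.08
(1−α) = 681.08/1364.8 = 0.4990;  α = 0.5010.
Bypass flow = 0.5010×2890 = 1447.8 g/s.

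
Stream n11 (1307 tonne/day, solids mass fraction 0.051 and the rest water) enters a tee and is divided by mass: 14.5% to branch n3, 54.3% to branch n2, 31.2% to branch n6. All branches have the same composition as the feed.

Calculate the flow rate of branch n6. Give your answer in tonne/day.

407.8 tonne/day

Branch n6 flow = 0.312×1307 = 407.78 tonne/day.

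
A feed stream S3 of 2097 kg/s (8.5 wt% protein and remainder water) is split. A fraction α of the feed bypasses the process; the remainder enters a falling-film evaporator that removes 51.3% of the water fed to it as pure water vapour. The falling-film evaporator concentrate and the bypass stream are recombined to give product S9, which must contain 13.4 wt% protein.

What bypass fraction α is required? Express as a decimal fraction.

All 2097×0.085 = 178.25 kg/s of protein reaches S9, so S9 = 178.25/0.134 = 1330.2 kg/s and vapour = 766.81 kg/s.
The evaporator receives (1−α)·2097 of feed at 0.915 water and removes 0.513 of that water:
0.513×0.915×(1−α)×2097 = 766.81
(1−α) = 766.81/984.32 = 0.7790;  α = 0.2210.

0.221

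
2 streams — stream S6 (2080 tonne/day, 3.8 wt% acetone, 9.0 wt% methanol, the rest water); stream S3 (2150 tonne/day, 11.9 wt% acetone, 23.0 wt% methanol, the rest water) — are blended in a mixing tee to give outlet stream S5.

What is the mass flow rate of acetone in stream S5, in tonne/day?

334.9 tonne/day

acetone out = acetone in = 2080×0.038 + 2150×0.119 = 334.89 tonne/day.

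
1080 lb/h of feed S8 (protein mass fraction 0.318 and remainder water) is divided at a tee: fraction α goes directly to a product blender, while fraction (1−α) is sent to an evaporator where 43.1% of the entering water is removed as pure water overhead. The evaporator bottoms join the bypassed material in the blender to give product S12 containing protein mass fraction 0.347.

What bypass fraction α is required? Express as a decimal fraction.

All 1080×0.318 = 343.44 lb/h of protein reaches S12, so S12 = 343.44/0.347 = 989.74 lb/h and vapour = 90.259 lb/h.
The evaporator receives (1−α)·1080 of feed at 0.682 water and removes 0.431 of that water:
0.431×0.682×(1−α)×1080 = 90.259
(1−α) = 90.259/317.46 = 0.2843;  α = 0.7157.

0.716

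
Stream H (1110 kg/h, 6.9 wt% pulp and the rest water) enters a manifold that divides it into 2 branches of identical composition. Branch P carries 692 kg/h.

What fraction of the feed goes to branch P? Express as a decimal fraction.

Fraction to P = 692/1110 = 0.6234.

0.623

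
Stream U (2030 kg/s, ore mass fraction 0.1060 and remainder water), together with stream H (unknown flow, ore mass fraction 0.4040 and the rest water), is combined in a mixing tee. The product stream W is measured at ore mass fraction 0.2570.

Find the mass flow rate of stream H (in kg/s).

2085 kg/s

Let H be the unknown flow. Total out = 2030 + H.
ore balance: 215.18 + 0.404·H = 0.257·(2030 + H)
(0.404 − 0.257)·H = 0.257×2030 − 215.18 = 306.53
H = 306.53 / 0.147 = 2085.2 kg/s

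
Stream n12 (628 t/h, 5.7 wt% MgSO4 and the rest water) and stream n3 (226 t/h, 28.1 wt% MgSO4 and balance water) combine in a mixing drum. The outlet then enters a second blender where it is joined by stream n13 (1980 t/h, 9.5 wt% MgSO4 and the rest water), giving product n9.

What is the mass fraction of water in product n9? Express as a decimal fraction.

Overall, product flow = 2834 t/h.
water in = 628×0.943 + 226×0.719 + 1980×0.905 = 2546.6 t/h.
water fraction in n9 = 0.8986.

0.8986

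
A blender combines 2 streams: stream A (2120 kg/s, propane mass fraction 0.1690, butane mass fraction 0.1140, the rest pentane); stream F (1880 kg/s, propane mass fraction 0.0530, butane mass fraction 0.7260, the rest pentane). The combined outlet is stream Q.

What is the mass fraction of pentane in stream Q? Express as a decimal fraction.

Total flow out = 2120 + 1880 = 4000 kg/s.
pentane in = 2120×0.717 + 1880×0.221 = 1935.5 kg/s.
pentane mass fraction in Q = 1935.5/4000 = 0.4839.

0.4839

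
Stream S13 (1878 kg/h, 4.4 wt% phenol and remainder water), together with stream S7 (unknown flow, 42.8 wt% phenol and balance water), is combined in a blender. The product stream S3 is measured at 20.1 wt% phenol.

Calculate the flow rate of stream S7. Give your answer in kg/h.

1299 kg/h

Let S7 be the unknown flow. Total out = 1878 + S7.
phenol balance: 82.632 + 0.428·S7 = 0.201·(1878 + S7)
(0.428 − 0.201)·S7 = 0.201×1878 − 82.632 = 294.85
S7 = 294.85 / 0.227 = 1298.9 kg/h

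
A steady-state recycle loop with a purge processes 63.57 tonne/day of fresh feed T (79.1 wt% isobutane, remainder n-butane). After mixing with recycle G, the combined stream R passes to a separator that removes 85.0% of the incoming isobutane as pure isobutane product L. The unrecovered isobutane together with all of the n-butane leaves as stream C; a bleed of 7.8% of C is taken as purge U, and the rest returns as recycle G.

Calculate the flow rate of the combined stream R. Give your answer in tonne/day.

n-butane enters only via T and leaves only via the purge: 63.57×0.209 = 0.078×(n-butane in C), and the separator passes all n-butane, so n-butane in R = n-butane in C = 170.34 tonne/day.
isobutane in R: m_A = 63.57×0.791 + (1−0.078)·(1−0.850)·m_A, so m_A = 50.284/0.8617 = 58.354 tonne/day.
R = 58.354 + 170.34 = 228.69 tonne/day.

228.7 tonne/day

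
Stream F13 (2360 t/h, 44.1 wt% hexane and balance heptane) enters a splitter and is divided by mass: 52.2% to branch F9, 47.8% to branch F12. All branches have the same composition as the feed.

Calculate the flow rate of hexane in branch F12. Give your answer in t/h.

497.5 t/h

Branch F12 total = 0.478×2360 = 1128.1 t/h.
hexane in F12 = 0.441×1128.1 = 497.48 t/h.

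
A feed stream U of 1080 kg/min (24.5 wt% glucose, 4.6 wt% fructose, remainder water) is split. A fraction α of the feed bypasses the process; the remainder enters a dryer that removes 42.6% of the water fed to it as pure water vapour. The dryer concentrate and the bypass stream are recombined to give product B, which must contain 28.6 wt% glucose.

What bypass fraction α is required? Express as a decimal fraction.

All 1080×0.245 = 264.6 kg/min of glucose reaches B, so B = 264.6/0.286 = 925.17 kg/min and vapour = 154.83 kg/min.
The evaporator receives (1−α)·1080 of feed at 0.709 water and removes 0.426 of that water:
0.426×0.709×(1−α)×1080 = 154.83
(1−α) = 154.83/326.2 = 0.4746;  α = 0.5254.

0.525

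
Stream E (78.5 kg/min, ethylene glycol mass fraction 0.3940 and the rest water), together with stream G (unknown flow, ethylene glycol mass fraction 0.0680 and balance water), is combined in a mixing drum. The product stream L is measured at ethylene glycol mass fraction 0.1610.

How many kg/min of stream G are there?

196.7 kg/min

Let G be the unknown flow. Total out = 78.5 + G.
ethylene glycol balance: 30.929 + 0.068·G = 0.161·(78.5 + G)
(0.068 − 0.161)·G = 0.161×78.5 − 30.929 = -18.291
G = -18.291 / -0.093 = 196.67 kg/min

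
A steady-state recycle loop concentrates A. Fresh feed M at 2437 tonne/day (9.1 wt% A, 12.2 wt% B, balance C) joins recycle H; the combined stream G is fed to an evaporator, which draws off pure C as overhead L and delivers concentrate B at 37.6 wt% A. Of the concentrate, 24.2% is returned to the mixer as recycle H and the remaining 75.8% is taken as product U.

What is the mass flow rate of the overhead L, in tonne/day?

1847 tonne/day

Overall A balance (none leaves overhead): A in fresh feed = A in product, i.e. 2437×0.091 = (1−0.242)·B·0.376.
B = 221.77/(0.376×0.758) = 778.11 tonne/day.
Recycle H = 0.242×778.11 = 188.3 tonne/day.
Combined feed G = 2437 + 188.3 = 2625.3 tonne/day.
Overhead L = G − B = 2625.3 − 778.11 = 1847.2 tonne/day.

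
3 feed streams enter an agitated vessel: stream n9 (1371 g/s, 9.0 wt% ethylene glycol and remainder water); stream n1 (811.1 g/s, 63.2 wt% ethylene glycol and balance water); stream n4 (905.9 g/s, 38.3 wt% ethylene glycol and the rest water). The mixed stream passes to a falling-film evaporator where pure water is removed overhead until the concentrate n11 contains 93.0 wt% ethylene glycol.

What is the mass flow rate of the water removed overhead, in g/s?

ethylene glycol entering = 1371×0.090 + 811.1×0.632 + 905.9×0.383 = 982.96 g/s.
All ethylene glycol reports to n11, so n11 = 982.96/0.930 = 1057 g/s.
Total feed = 3088 g/s; overhead = 3088 − 1057 = 2031 g/s.

2031 g/s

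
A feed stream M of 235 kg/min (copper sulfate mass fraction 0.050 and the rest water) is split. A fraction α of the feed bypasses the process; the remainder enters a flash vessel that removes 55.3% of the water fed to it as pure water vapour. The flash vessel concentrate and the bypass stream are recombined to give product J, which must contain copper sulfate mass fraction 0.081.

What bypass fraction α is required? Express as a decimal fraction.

0.272

All 235×0.050 = 11.75 kg/min of copper sulfate reaches J, so J = 11.75/0.081 = 145.06 kg/min and vapour = 89.938 kg/min.
The evaporator receives (1−α)·235 of feed at 0.950 water and removes 0.553 of that water:
0.553×0.950×(1−α)×235 = 89.938
(1−α) = 89.938/123.46 = 0.7285;  α = 0.2715.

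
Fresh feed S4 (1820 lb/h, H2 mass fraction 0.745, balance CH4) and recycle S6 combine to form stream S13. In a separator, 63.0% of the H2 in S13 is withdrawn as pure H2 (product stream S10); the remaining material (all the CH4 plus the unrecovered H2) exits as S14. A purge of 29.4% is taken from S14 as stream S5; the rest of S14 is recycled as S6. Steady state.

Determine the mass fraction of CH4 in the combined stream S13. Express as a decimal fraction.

CH4 enters only via S4 and leaves only via the purge: 1820×0.255 = 0.294×(CH4 in S14), and the separator passes all CH4, so CH4 in S13 = CH4 in S14 = 1578.6 lb/h.
H2 in S13: m_A = 1820×0.745 + (1−0.294)·(1−0.630)·m_A, so m_A = 1355.9/0.7388 = 1835.3 lb/h.
S13 = 1835.3 + 1578.6 = 3413.9 lb/h.
CH4 fraction in S13 = 1578.6/3413.9 = 0.462.

0.462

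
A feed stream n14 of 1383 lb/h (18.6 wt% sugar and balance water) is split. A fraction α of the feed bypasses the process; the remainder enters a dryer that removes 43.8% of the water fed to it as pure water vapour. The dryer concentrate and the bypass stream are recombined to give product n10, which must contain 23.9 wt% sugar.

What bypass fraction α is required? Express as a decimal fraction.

All 1383×0.186 = 257.24 lb/h of sugar reaches n10, so n10 = 257.24/0.239 = 1076.3 lb/h and vapour = 306.69 lb/h.
The evaporator receives (1−α)·1383 of feed at 0.814 water and removes 0.438 of that water:
0.438×0.814×(1−α)×1383 = 306.69
(1−α) = 306.69/493.08 = 0.6220;  α = 0.3780.

0.378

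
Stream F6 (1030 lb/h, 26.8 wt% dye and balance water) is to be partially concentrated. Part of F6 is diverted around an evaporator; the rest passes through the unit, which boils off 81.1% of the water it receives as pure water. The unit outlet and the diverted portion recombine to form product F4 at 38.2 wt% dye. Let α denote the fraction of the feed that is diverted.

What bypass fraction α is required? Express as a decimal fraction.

0.497

All 1030×0.268 = 276.04 lb/h of dye reaches F4, so F4 = 276.04/0.382 = 722.62 lb/h and vapour = 307.38 lb/h.
The evaporator receives (1−α)·1030 of feed at 0.732 water and removes 0.811 of that water:
0.811×0.732×(1−α)×1030 = 307.38
(1−α) = 307.38/611.46 = 0.5027;  α = 0.4973.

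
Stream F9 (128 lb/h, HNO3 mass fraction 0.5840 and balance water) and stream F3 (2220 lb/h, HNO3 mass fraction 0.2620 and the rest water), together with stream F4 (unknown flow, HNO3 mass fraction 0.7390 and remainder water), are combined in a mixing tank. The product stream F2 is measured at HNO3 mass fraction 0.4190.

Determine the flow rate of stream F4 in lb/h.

Let F4 be the unknown flow. Total out = 2348 + F4.
HNO3 balance: 656.39 + 0.739·F4 = 0.419·(2348 + F4)
(0.739 − 0.419)·F4 = 0.419×2348 − 656.39 = 327.42
F4 = 327.42 / 0.320 = 1023.2 lb/h

1023 lb/h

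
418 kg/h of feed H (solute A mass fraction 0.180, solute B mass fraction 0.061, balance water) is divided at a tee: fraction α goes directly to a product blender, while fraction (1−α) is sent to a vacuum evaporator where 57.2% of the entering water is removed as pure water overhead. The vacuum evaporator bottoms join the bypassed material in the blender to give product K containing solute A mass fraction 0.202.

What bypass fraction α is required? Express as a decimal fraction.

All 418×0.180 = 75.24 kg/h of solute A reaches K, so K = 75.24/0.202 = 372.48 kg/h and vapour = 45.525 kg/h.
The evaporator receives (1−α)·418 of feed at 0.759 water and removes 0.572 of that water:
0.572×0.759×(1−α)×418 = 45.525
(1−α) = 45.525/181.47 = 0.2509;  α = 0.7491.

0.749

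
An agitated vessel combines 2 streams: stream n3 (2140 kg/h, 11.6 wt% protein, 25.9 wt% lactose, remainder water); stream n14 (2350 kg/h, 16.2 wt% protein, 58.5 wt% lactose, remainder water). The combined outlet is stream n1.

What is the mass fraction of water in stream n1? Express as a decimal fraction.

0.430

Total flow out = 2140 + 2350 = 4490 kg/h.
water in = 2140×0.625 + 2350×0.253 = 1932 kg/h.
water mass fraction in n1 = 1932/4490 = 0.430.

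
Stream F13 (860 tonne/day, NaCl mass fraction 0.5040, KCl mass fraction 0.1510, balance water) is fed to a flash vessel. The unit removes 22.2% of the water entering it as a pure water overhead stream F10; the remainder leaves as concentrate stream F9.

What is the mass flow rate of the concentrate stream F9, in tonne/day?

794.1 tonne/day

water entering = 860×0.345 = 296.7 tonne/day; overhead removed = 0.222×296.7 = 65.867 tonne/day.
Concentrate = 860 − 65.867 = 794.13 tonne/day.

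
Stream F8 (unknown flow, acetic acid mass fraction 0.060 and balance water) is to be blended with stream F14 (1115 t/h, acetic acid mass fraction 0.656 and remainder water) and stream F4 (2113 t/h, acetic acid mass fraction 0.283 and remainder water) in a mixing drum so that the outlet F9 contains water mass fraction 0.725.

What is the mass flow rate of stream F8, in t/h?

2055 t/h

Let F8 be the unknown flow. Total out = 3228 + F8.
water balance: 1898.6 + 0.940·F8 = 0.725·(3228 + F8)
(0.940 − 0.725)·F8 = 0.725×3228 − 1898.6 = 441.72
F8 = 441.72 / 0.215 = 2054.5 t/h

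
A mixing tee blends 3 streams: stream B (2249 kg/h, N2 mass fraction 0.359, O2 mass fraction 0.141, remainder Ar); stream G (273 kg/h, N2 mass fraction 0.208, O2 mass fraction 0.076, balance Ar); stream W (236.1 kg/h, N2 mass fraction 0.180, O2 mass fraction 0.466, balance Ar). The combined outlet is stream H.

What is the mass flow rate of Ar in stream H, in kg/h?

Ar out = Ar in = 2249×0.500 + 273×0.716 + 236.1×0.354 = 1403.5 kg/h.

1404 kg/h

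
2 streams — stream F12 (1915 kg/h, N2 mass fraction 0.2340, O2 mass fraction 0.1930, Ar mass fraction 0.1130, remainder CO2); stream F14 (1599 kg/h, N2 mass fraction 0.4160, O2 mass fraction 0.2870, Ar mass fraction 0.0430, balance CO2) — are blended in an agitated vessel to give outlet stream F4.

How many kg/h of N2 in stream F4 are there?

N2 out = N2 in = 1915×0.234 + 1599×0.416 = 1113.3 kg/h.

1113 kg/h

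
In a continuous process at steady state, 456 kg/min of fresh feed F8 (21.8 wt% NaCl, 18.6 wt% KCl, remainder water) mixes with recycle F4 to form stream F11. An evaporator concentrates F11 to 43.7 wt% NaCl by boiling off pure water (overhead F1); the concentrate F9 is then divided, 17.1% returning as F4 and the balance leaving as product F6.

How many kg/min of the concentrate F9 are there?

274.4 kg/min

Overall NaCl balance (none leaves overhead): NaCl in fresh feed = NaCl in product, i.e. 456×0.218 = (1−0.171)·F9·0.437.
F9 = 99.408/(0.437×0.829) = 274.4 kg/min.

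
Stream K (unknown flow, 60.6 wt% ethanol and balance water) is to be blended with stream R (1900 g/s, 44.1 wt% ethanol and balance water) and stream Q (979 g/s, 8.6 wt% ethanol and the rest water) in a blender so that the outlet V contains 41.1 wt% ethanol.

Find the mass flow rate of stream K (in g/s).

Let K be the unknown flow. Total out = 2879 + K.
ethanol balance: 922.09 + 0.606·K = 0.411·(2879 + K)
(0.606 − 0.411)·K = 0.411×2879 − 922.09 = 261.18
K = 261.18 / 0.195 = 1339.4 g/s

1339 g/s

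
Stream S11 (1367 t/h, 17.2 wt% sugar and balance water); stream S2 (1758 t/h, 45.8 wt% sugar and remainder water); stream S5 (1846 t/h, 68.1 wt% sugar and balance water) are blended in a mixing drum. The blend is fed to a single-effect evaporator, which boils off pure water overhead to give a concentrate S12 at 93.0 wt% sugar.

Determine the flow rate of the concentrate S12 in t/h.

sugar entering = 1367×0.172 + 1758×0.458 + 1846×0.681 = 2297.4 t/h.
All sugar reports to S12, so S12 = 2297.4/0.930 = 2470.3 t/h.

2470 t/h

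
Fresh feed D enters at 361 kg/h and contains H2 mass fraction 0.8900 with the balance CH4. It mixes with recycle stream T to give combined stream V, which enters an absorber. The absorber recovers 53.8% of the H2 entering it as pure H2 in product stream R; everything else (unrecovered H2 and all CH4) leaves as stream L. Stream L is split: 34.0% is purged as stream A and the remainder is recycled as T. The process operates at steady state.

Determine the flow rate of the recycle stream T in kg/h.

CH4 enters only via D and leaves only via the purge: 361×0.110 = 0.340×(CH4 in L), and the absorber passes all CH4, so CH4 in V = CH4 in L = 116.79 kg/h.
H2 in V: m_A = 361×0.890 + (1−0.340)·(1−0.538)·m_A, so m_A = 321.29/0.6951 = 462.23 kg/h.
L = (1−0.538)×462.23 + 116.79 = 330.35 kg/h.
Recycle T = (1−0.340)×330.35 = 218.03 kg/h.

218 kg/h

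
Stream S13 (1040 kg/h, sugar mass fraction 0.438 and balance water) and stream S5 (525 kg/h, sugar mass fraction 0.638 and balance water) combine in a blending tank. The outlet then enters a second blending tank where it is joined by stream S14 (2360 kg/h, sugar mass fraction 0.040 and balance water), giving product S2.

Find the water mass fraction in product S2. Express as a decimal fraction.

Overall, product flow = 3925 kg/h.
water in = 1040×0.562 + 525×0.362 + 2360×0.960 = 3040.1 kg/h.
water fraction in S2 = 0.775.

0.775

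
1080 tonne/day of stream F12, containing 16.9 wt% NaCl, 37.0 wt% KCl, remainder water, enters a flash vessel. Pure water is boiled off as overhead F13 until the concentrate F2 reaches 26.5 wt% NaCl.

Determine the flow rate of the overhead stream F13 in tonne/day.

NaCl is conserved: 1080×0.169 = 182.52 tonne/day all reports to the concentrate.
Concentrate = 182.52/(target fraction) = 688.75 tonne/day.
Overhead = 1080 − 688.75 = 391.25 tonne/day.

391.2 tonne/day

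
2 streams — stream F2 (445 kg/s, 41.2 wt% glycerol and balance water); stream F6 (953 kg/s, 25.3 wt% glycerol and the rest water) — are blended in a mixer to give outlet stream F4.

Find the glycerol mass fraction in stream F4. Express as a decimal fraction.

0.304

Total flow out = 445 + 953 = 1398 kg/s.
glycerol in = 445×0.412 + 953×0.253 = 424.45 kg/s.
glycerol mass fraction in F4 = 424.45/1398 = 0.304.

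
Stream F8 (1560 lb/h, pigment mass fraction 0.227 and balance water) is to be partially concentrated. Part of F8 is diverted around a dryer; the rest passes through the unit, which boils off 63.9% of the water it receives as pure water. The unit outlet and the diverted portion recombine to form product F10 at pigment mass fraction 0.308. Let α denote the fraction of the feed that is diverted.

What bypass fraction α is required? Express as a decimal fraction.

0.468

All 1560×0.227 = 354.12 lb/h of pigment reaches F10, so F10 = 354.12/0.308 = 1149.7 lb/h and vapour = 410.26 lb/h.
The evaporator receives (1−α)·1560 of feed at 0.773 water and removes 0.639 of that water:
0.639×0.773×(1−α)×1560 = 410.26
(1−α) = 410.26/770.56 = 0.5324;  α = 0.4676.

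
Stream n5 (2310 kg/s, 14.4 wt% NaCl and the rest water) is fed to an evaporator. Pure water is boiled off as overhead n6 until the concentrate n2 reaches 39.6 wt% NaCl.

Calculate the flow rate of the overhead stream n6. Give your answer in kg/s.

1470 kg/s

NaCl is conserved: 2310×0.144 = 332.64 kg/s all reports to the concentrate.
Concentrate = 332.64/(target fraction) = 840 kg/s.
Overhead = 2310 − 840 = 1470 kg/s.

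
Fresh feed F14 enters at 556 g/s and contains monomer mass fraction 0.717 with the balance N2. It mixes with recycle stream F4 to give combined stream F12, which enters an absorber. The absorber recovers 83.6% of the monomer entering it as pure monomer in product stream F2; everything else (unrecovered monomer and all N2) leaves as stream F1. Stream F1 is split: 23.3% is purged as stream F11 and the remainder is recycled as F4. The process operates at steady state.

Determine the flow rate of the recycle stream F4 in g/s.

N2 enters only via F14 and leaves only via the purge: 556×0.283 = 0.233×(N2 in F1), and the absorber passes all N2, so N2 in F12 = N2 in F1 = 675.31 g/s.
monomer in F12: m_A = 556×0.717 + (1−0.233)·(1−0.836)·m_A, so m_A = 398.65/0.8742 = 456.01 g/s.
F1 = (1−0.836)×456.01 + 675.31 = 750.1 g/s.
Recycle F4 = (1−0.233)×750.1 = 575.33 g/s.

575.3 g/s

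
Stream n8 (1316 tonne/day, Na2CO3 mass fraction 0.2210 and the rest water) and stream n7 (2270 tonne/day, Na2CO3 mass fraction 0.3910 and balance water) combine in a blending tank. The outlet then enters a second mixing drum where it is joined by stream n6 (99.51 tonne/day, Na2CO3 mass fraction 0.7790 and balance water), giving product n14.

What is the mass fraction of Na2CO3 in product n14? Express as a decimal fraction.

Overall, product flow = 3685.5 tonne/day.
Na2CO3 in = 1316×0.221 + 2270×0.391 + 99.51×0.779 = 1255.9 tonne/day.
Na2CO3 fraction in n14 = 0.3408.

0.3408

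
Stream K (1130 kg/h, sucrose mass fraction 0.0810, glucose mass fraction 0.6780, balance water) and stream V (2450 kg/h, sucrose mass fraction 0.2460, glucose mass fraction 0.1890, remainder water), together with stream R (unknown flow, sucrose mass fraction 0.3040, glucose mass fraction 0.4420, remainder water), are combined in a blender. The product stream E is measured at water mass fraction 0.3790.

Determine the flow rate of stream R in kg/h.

Let R be the unknown flow. Total out = 3580 + R.
water balance: 1656.6 + 0.254·R = 0.379·(3580 + R)
(0.254 − 0.379)·R = 0.379×3580 − 1656.6 = -299.76
R = -299.76 / -0.125 = 2398.1 kg/h

2398 kg/h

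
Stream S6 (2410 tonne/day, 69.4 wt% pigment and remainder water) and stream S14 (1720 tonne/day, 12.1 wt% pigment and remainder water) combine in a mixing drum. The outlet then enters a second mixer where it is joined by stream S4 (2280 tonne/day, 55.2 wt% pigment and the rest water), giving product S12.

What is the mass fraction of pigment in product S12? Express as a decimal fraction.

0.490

Overall, product flow = 6410 tonne/day.
pigment in = 2410×0.694 + 1720×0.121 + 2280×0.552 = 3139.2 tonne/day.
pigment fraction in S12 = 0.490.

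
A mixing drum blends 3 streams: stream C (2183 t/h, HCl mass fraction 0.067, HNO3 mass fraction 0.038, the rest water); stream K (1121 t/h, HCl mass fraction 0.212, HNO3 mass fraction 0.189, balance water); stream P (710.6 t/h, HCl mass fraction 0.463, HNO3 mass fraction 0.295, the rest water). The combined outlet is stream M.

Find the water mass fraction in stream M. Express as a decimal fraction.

Total flow out = 2183 + 1121 + 710.6 = 4014.6 t/h.
water in = 2183×0.895 + 1121×0.599 + 710.6×0.242 = 2797.2 t/h.
water mass fraction in M = 2797.2/4014.6 = 0.697.

0.697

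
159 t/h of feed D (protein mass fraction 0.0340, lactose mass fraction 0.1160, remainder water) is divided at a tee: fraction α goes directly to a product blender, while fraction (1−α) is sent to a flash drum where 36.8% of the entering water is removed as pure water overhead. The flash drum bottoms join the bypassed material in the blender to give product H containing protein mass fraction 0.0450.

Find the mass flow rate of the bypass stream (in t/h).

All 159×0.034 = 5.406 t/h of protein reaches H, so H = 5.406/0.045 = 120.13 t/h and vapour = 38.867 t/h.
The evaporator receives (1−α)·159 of feed at 0.850 water and removes 0.368 of that water:
0.368×0.850×(1−α)×159 = 38.867
(1−α) = 38.867/49.735 = 0.7815;  α = 0.2185.
Bypass flow = 0.2185×159 = 34.746 t/h.

34.75 t/h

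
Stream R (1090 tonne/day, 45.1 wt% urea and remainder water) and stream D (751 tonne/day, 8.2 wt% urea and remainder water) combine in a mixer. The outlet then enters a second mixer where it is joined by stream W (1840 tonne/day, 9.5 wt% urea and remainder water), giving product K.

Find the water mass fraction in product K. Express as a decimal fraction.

Overall, product flow = 3681 tonne/day.
water in = 1090×0.549 + 751×0.918 + 1840×0.905 = 2953 tonne/day.
water fraction in K = 0.802.

0.802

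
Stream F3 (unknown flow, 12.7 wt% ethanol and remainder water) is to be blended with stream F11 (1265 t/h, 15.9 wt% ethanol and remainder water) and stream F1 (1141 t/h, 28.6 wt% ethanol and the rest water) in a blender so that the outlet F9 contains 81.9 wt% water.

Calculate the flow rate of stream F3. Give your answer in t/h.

1703 t/h

Let F3 be the unknown flow. Total out = 2406 + F3.
water balance: 1878.5 + 0.873·F3 = 0.819·(2406 + F3)
(0.873 − 0.819)·F3 = 0.819×2406 − 1878.5 = 91.975
F3 = 91.975 / 0.054 = 1703.2 t/h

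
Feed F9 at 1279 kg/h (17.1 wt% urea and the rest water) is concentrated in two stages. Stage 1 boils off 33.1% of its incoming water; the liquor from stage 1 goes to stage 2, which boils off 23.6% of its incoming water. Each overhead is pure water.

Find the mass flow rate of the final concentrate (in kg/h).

water in feed = 1279×0.829 = 1060.3 kg/h.
After stage 1: water left = (1−0.331)×1060.3 = 709.33; stream total = 928.04 kg/h.
After stage 2: water left = (1−0.236)×709.33 = 541.93; final concentrate = 760.64 kg/h.

760.6 kg/h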